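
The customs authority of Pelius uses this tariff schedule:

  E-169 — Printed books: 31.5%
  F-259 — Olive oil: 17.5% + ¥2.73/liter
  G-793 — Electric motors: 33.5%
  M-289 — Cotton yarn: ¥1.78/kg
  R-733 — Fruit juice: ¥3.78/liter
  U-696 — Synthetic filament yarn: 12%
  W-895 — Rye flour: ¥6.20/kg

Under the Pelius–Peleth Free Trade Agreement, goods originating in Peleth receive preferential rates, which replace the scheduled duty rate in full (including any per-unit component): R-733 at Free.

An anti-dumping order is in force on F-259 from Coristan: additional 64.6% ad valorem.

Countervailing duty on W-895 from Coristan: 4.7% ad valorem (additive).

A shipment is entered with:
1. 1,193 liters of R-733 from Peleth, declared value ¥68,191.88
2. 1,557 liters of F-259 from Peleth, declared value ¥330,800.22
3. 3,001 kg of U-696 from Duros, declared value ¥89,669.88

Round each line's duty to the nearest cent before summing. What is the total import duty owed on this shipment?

Line 1 (R-733, Peleth, 1,193 liters, ¥68,191.88):
Base rate for R-733 is ¥3.78/liter.
Origin Peleth qualifies under the Pelius–Peleth agreement and R-733 is covered: preferential rate Free applies instead.
Duty = ¥68,191.88 × 0% = ¥0.00.
Line 2 (F-259, Peleth, 1,557 liters, ¥330,800.22):
Base rate for F-259 is 17.5% + ¥2.73/liter.
Origin Peleth is the FTA partner but F-259 is not on the preference list; base rate stands.
The additional-duty order on F-259 targets Coristan, not Peleth; it does not apply.
Duty = ¥330,800.22 × 17.5% + 1,557 × ¥2.73 = ¥62,140.65.
Line 3 (U-696, Duros, 3,001 kg, ¥89,669.88):
Base rate for U-696 is 12%.
Duty = ¥89,669.88 × 12% = ¥10,760.39.
Total = ¥0.00 + ¥62,140.65 + ¥10,760.39 = ¥72,901.04.

¥72,901.04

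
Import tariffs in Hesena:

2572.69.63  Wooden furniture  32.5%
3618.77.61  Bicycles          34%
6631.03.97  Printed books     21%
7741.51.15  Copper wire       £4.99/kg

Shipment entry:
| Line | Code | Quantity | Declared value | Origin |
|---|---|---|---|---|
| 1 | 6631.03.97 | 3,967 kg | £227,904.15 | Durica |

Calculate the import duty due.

£47,859.87

Line 1 (6631.03.97, Durica, 3,967 kg, £227,904.15):
Base rate for 6631.03.97 is 21%.
Duty = £227,904.15 × 21% = £47,859.87.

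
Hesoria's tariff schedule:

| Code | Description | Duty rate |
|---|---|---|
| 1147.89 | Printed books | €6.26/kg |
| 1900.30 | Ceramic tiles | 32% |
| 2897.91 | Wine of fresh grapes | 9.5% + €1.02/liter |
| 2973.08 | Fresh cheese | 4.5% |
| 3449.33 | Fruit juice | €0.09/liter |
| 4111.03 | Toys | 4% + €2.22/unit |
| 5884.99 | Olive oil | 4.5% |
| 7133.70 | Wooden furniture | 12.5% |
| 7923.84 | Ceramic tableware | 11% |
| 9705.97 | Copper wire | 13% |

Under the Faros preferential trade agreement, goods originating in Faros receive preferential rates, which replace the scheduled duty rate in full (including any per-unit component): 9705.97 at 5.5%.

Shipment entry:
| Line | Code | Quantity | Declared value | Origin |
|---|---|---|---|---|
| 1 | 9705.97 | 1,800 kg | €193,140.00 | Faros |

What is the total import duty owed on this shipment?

€10,622.70

Line 1 (9705.97, Faros, 1,800 kg, €193,140.00):
Base rate for 9705.97 is 13%.
Origin Faros qualifies under the Hesoria–Faros agreement and 9705.97 is covered: preferential rate 5.5% applies instead.
Duty = €193,140.00 × 5.5% = €10,622.70.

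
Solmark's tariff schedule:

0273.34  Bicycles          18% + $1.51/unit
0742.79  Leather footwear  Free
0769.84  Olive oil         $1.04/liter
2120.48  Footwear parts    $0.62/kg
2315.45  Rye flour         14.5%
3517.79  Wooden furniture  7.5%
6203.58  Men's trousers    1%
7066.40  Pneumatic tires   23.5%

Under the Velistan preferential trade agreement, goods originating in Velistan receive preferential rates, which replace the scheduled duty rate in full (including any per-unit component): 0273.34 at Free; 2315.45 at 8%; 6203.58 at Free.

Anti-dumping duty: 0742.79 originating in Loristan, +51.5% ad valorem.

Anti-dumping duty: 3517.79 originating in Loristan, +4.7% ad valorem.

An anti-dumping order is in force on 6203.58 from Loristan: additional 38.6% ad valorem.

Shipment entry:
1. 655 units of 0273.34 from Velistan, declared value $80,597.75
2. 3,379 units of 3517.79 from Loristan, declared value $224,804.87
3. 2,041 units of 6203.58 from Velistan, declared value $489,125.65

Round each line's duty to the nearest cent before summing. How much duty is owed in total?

$27,426.19

Line 1 (0273.34, Velistan, 655 units, $80,597.75):
Base rate for 0273.34 is 18% + $1.51/unit.
Origin Velistan qualifies under the Solmark–Velistan agreement and 0273.34 is covered: preferential rate Free applies instead.
Duty = $80,597.75 × 0% = $0.00.
Line 2 (3517.79, Loristan, 3,379 units, $224,804.87):
Base rate for 3517.79 is 7.5%.
Additional duty on 3517.79 from Loristan: +4.7%. Applied ad valorem rate: 7.5% + 4.7% = 12.2%.
Duty = $224,804.87 × 12.2% = $27,426.19.
Line 3 (6203.58, Velistan, 2,041 units, $489,125.65):
Base rate for 6203.58 is 1%.
Origin Velistan qualifies under the Solmark–Velistan agreement and 6203.58 is covered: preferential rate Free applies instead.
The additional-duty order on 6203.58 targets Loristan, not Velistan; it does not apply.
Duty = $489,125.65 × 0% = $0.00.
Total = $0.00 + $27,426.19 + $0.00 = $27,426.19.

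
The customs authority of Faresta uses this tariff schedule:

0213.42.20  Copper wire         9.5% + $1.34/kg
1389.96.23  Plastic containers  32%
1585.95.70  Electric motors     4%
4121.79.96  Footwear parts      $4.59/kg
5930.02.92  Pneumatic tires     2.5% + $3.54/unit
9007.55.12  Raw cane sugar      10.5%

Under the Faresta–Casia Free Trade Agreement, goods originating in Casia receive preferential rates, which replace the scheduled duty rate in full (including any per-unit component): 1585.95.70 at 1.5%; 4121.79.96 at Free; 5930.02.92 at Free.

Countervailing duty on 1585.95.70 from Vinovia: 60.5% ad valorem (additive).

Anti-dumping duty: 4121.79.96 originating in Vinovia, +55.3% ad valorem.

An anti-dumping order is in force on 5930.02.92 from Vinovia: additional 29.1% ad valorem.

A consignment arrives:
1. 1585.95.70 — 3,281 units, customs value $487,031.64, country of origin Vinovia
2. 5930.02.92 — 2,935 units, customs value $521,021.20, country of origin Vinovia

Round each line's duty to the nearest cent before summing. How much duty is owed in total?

$489,168.01

Line 1 (1585.95.70, Vinovia, 3,281 units, $487,031.64):
Base rate for 1585.95.70 is 4%.
1585.95.70 has an FTA preferential rate, but origin Vinovia is not Casia; base rate stands.
Additional duty on 1585.95.70 from Vinovia: +60.5%. Applied ad valorem rate: 4% + 60.5% = 64.5%.
Duty = $487,031.64 × 64.5% = $314,135.41.
Line 2 (5930.02.92, Vinovia, 2,935 units, $521,021.20):
Base rate for 5930.02.92 is 2.5% + $3.54/unit.
5930.02.92 has an FTA preferential rate, but origin Vinovia is not Casia; base rate stands.
Additional duty on 5930.02.92 from Vinovia: +29.1%. Applied ad valorem rate: 2.5% + 29.1% = 31.6%.
Duty = $521,021.20 × 31.6% + 2,935 × $3.54 = $175,032.60.
Total = $314,135.41 + $175,032.60 = $489,168.01.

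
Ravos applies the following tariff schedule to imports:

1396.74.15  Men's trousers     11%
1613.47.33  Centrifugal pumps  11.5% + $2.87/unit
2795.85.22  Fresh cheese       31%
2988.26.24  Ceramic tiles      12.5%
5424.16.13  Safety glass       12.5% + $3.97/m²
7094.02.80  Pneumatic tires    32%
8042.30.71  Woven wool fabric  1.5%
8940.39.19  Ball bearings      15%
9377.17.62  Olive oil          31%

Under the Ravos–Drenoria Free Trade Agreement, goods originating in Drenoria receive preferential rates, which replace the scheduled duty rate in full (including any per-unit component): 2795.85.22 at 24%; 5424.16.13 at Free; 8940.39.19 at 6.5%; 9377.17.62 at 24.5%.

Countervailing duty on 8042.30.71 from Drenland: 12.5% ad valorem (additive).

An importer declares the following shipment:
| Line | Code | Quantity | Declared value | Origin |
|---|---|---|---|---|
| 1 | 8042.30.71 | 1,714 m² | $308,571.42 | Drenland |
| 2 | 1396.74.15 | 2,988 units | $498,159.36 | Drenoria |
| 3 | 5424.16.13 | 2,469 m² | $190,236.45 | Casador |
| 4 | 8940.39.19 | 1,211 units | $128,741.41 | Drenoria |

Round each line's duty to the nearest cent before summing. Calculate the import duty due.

$139,947.21

Line 1 (8042.30.71, Drenland, 1,714 m², $308,571.42):
Base rate for 8042.30.71 is 1.5%.
Additional duty on 8042.30.71 from Drenland: +12.5%. Applied ad valorem rate: 1.5% + 12.5% = 14%.
Duty = $308,571.42 × 14% = $43,200.00.
Line 2 (1396.74.15, Drenoria, 2,988 units, $498,159.36):
Base rate for 1396.74.15 is 11%.
Origin Drenoria is the FTA partner but 1396.74.15 is not on the preference list; base rate stands.
Duty = $498,159.36 × 11% = $54,797.53.
Line 3 (5424.16.13, Casador, 2,469 m², $190,236.45):
Base rate for 5424.16.13 is 12.5% + $3.97/m².
5424.16.13 has an FTA preferential rate, but origin Casador is not Drenoria; base rate stands.
Duty = $190,236.45 × 12.5% + 2,469 × $3.97 = $33,581.49.
Line 4 (8940.39.19, Drenoria, 1,211 units, $128,741.41):
Base rate for 8940.39.19 is 15%.
Origin Drenoria qualifies under the Ravos–Drenoria agreement and 8940.39.19 is covered: preferential rate 6.5% applies instead.
Duty = $128,741.41 × 6.5% = $8,368.19.
Total = $43,200.00 + $54,797.53 + $33,581.49 + $8,368.19 = $139,947.21.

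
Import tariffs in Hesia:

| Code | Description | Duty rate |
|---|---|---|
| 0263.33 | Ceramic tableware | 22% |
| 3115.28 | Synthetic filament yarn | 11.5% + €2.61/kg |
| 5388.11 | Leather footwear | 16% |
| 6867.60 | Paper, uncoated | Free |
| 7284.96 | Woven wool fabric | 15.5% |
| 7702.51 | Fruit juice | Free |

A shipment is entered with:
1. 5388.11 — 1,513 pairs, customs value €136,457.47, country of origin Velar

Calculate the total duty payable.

€21,833.20

Line 1 (5388.11, Velar, 1,513 pairs, €136,457.47):
Base rate for 5388.11 is 16%.
Duty = €136,457.47 × 16% = €21,833.20.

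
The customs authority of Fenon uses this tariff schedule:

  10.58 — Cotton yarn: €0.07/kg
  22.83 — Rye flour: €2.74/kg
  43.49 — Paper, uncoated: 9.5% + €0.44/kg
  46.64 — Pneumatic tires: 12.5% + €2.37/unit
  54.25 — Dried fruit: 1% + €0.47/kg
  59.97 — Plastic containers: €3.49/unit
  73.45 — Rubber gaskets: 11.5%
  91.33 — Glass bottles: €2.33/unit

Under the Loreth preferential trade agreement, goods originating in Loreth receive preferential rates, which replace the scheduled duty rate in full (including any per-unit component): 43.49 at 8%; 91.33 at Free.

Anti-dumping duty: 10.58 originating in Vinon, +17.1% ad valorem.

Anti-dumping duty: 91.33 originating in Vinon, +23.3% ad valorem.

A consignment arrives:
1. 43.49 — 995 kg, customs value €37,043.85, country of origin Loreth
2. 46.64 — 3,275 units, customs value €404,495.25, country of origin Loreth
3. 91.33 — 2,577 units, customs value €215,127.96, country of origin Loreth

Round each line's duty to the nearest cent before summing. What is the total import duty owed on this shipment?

Line 1 (43.49, Loreth, 995 kg, €37,043.85):
Base rate for 43.49 is 9.5% + €0.44/kg.
Origin Loreth qualifies under the Fenon–Loreth agreement and 43.49 is covered: preferential rate 8% applies instead.
Duty = €37,043.85 × 8% = €2,963.51.
Line 2 (46.64, Loreth, 3,275 units, €404,495.25):
Base rate for 46.64 is 12.5% + €2.37/unit.
Origin Loreth is the FTA partner but 46.64 is not on the preference list; base rate stands.
Duty = €404,495.25 × 12.5% + 3,275 × €2.37 = €58,323.66.
Line 3 (91.33, Loreth, 2,577 units, €215,127.96):
Base rate for 91.33 is €2.33/unit.
Origin Loreth qualifies under the Fenon–Loreth agreement and 91.33 is covered: preferential rate Free applies instead.
The additional-duty order on 91.33 targets Vinon, not Loreth; it does not apply.
Duty = €215,127.96 × 0% = €0.00.
Total = €2,963.51 + €58,323.66 + €0.00 = €61,287.17.

€61,287.17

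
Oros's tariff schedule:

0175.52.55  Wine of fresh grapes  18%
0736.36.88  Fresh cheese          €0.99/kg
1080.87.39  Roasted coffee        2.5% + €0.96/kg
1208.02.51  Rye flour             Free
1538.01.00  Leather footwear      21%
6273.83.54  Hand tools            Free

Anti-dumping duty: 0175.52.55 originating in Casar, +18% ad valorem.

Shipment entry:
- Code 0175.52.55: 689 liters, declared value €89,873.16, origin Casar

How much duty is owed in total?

Line 1 (0175.52.55, Casar, 689 liters, €89,873.16):
Base rate for 0175.52.55 is 18%.
Additional duty on 0175.52.55 from Casar: +18%. Applied ad valorem rate: 18% + 18% = 36%.
Duty = €89,873.16 × 36% = €32,354.34.

€32,354.34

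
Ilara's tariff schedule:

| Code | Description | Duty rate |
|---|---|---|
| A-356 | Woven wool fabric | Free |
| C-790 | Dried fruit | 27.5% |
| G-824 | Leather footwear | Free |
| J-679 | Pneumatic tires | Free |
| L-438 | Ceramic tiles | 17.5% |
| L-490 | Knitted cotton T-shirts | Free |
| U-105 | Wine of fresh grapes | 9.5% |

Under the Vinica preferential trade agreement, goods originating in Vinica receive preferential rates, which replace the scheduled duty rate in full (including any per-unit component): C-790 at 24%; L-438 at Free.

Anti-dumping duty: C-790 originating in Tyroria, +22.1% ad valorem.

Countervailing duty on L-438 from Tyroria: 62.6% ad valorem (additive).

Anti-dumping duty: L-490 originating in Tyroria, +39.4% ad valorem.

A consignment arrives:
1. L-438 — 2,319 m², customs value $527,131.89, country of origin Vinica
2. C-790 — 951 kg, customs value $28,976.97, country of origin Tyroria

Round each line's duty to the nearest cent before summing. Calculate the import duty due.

$14,372.58

Line 1 (L-438, Vinica, 2,319 m², $527,131.89):
Base rate for L-438 is 17.5%.
Origin Vinica qualifies under the Ilara–Vinica agreement and L-438 is covered: preferential rate Free applies instead.
The additional-duty order on L-438 targets Tyroria, not Vinica; it does not apply.
Duty = $527,131.89 × 0% = $0.00.
Line 2 (C-790, Tyroria, 951 kg, $28,976.97):
Base rate for C-790 is 27.5%.
C-790 has an FTA preferential rate, but origin Tyroria is not Vinica; base rate stands.
Additional duty on C-790 from Tyroria: +22.1%. Applied ad valorem rate: 27.5% + 22.1% = 49.6%.
Duty = $28,976.97 × 49.6% = $14,372.58.
Total = $0.00 + $14,372.58 = $14,372.58.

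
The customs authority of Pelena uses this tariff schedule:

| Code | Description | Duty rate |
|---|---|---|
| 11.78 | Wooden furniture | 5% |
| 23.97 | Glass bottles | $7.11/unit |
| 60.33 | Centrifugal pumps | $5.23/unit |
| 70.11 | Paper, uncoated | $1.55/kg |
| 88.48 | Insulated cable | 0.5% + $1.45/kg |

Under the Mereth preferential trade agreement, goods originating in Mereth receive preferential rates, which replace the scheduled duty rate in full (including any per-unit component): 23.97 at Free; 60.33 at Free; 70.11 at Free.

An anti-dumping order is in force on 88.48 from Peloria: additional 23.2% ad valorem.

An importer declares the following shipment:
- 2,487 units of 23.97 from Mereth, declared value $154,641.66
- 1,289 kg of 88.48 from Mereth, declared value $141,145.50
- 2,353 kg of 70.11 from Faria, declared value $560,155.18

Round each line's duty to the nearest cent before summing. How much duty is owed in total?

Line 1 (23.97, Mereth, 2,487 units, $154,641.66):
Base rate for 23.97 is $7.11/unit.
Origin Mereth qualifies under the Pelena–Mereth agreement and 23.97 is covered: preferential rate Free applies instead.
Duty = $154,641.66 × 0% = $0.00.
Line 2 (88.48, Mereth, 1,289 kg, $141,145.50):
Base rate for 88.48 is 0.5% + $1.45/kg.
Origin Mereth is the FTA partner but 88.48 is not on the preference list; base rate stands.
The additional-duty order on 88.48 targets Peloria, not Mereth; it does not apply.
Duty = $141,145.50 × 0.5% + 1,289 × $1.45 = $2,574.78.
Line 3 (70.11, Faria, 2,353 kg, $560,155.18):
Base rate for 70.11 is $1.55/kg.
70.11 has an FTA preferential rate, but origin Faria is not Mereth; base rate stands.
Duty = 2,353 × $1.55 = $3,647.15.
Total = $0.00 + $2,574.78 + $3,647.15 = $6,221.93.

$6,221.93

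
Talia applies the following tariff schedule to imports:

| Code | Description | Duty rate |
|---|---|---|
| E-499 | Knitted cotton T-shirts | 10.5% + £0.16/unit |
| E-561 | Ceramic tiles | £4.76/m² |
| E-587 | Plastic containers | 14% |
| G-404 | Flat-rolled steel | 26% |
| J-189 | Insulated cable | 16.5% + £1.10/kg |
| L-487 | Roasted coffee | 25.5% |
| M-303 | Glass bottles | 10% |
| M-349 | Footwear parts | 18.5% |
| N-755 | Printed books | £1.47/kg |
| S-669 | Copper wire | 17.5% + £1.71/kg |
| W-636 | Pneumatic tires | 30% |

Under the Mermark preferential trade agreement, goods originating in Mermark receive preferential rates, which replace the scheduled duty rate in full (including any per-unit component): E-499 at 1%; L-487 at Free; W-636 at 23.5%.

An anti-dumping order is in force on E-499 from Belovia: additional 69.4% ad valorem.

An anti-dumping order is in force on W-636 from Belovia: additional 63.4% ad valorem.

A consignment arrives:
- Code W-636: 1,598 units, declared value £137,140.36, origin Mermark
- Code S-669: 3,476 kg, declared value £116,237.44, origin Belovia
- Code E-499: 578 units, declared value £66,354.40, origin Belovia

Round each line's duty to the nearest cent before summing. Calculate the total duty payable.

Line 1 (W-636, Mermark, 1,598 units, £137,140.36):
Base rate for W-636 is 30%.
Origin Mermark qualifies under the Talia–Mermark agreement and W-636 is covered: preferential rate 23.5% applies instead.
The additional-duty order on W-636 targets Belovia, not Mermark; it does not apply.
Duty = £137,140.36 × 23.5% = £32,227.98.
Line 2 (S-669, Belovia, 3,476 kg, £116,237.44):
Base rate for S-669 is 17.5% + £1.71/kg.
Duty = £116,237.44 × 17.5% + 3,476 × £1.71 = £26,285.51.
Line 3 (E-499, Belovia, 578 units, £66,354.40):
Base rate for E-499 is 10.5% + £0.16/unit.
E-499 has an FTA preferential rate, but origin Belovia is not Mermark; base rate stands.
Additional duty on E-499 from Belovia: +69.4%. Applied ad valorem rate: 10.5% + 69.4% = 79.9%.
Duty = £66,354.40 × 79.9% + 578 × £0.16 = £53,109.65.
Total = £32,227.98 + £26,285.51 + £53,109.65 = £111,623.14.

£111,623.14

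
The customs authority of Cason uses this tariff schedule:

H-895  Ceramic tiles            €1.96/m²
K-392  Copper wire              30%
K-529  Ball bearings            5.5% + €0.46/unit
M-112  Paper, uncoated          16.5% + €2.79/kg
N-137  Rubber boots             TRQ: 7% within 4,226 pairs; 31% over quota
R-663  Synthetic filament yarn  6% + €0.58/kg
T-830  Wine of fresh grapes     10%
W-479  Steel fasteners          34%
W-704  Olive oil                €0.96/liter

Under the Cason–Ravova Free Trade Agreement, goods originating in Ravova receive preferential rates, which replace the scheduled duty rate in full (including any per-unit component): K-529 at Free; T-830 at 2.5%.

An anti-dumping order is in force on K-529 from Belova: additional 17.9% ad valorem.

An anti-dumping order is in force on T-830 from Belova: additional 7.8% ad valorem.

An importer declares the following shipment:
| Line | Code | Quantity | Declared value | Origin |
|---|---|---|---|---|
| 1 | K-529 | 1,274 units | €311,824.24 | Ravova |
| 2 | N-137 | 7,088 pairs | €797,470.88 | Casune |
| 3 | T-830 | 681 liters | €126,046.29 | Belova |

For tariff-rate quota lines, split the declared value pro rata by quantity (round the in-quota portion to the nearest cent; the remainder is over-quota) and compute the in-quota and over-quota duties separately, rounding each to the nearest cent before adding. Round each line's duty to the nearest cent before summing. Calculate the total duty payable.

€155,540.07

Line 1 (K-529, Ravova, 1,274 units, €311,824.24):
Base rate for K-529 is 5.5% + €0.46/unit.
Origin Ravova qualifies under the Cason–Ravova agreement and K-529 is covered: preferential rate Free applies instead.
The additional-duty order on K-529 targets Belova, not Ravova; it does not apply.
Duty = €311,824.24 × 0% = €0.00.
Line 2 (N-137, Casune, 7,088 pairs, €797,470.88):
Code N-137 is under a tariff-rate quota (threshold 4,226 pairs). In-quota: 4,226 pairs at 7%; over-quota: 2,862 pairs at 31%.
Pro-rata value split: in-quota = €797,470.88 × 4,226/7,088 = €475,467.26; over-quota = €797,470.88 − €475,467.26 = €322,003.62.
In-quota duty = €475,467.26 × 7% = €33,282.71. Over-quota duty = €322,003.62 × 31% = €99,821.12.
Line duty = €33,282.71 + €99,821.12 = €133,103.83.
Line 3 (T-830, Belova, 681 liters, €126,046.29):
Base rate for T-830 is 10%.
T-830 has an FTA preferential rate, but origin Belova is not Ravova; base rate stands.
Additional duty on T-830 from Belova: +7.8%. Applied ad valorem rate: 10% + 7.8% = 17.8%.
Duty = €126,046.29 × 17.8% = €22,436.24.
Total = €0.00 + €133,103.83 + €22,436.24 = €155,540.07.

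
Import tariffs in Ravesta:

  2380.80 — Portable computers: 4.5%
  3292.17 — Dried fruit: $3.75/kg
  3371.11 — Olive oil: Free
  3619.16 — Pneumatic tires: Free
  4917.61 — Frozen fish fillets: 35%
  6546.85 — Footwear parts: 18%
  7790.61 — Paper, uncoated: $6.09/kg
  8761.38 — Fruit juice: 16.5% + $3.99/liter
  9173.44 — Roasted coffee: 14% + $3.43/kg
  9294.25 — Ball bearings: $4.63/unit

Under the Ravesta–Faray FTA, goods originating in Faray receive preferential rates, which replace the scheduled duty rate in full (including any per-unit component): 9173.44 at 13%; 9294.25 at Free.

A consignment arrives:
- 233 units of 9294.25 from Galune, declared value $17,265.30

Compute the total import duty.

$1,078.79

Line 1 (9294.25, Galune, 233 units, $17,265.30):
Base rate for 9294.25 is $4.63/unit.
9294.25 has an FTA preferential rate, but origin Galune is not Faray; base rate stands.
Duty = 233 × $4.63 = $1,078.79.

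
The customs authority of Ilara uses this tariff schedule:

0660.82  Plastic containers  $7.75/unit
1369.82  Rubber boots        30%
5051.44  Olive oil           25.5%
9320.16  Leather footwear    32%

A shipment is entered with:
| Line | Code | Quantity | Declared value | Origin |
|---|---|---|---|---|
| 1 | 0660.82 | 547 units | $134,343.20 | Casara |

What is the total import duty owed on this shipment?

Line 1 (0660.82, Casara, 547 units, $134,343.20):
Base rate for 0660.82 is $7.75/unit.
Duty = 547 × $7.75 = $4,239.25.

$4,239.25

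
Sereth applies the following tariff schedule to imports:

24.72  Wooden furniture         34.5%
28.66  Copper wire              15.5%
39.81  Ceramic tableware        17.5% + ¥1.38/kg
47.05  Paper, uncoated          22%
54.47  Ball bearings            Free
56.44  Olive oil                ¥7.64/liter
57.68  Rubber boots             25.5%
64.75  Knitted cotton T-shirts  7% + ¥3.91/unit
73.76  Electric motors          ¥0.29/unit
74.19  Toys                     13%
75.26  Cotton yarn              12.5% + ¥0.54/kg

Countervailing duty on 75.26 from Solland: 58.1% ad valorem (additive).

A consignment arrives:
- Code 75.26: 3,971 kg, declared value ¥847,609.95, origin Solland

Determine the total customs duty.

Line 1 (75.26, Solland, 3,971 kg, ¥847,609.95):
Base rate for 75.26 is 12.5% + ¥0.54/kg.
Additional duty on 75.26 from Solland: +58.1%. Applied ad valorem rate: 12.5% + 58.1% = 70.6%.
Duty = ¥847,609.95 × 70.6% + 3,971 × ¥0.54 = ¥600,556.96.

¥600,556.96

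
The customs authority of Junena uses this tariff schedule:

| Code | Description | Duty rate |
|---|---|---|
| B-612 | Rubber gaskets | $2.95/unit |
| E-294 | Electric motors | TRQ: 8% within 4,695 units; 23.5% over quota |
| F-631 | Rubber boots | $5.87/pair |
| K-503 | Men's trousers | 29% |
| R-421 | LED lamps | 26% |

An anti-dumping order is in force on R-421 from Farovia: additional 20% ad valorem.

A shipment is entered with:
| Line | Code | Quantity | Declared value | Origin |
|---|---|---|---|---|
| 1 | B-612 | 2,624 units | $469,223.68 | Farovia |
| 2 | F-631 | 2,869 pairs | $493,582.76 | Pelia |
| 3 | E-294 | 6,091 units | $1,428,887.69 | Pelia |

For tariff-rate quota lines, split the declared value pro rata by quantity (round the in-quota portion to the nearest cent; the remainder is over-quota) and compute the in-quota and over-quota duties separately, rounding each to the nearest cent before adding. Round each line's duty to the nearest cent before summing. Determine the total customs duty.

Line 1 (B-612, Farovia, 2,624 units, $469,223.68):
Base rate for B-612 is $2.95/unit.
Duty = 2,624 × $2.95 = $7,740.80.
Line 2 (F-631, Pelia, 2,869 pairs, $493,582.76):
Base rate for F-631 is $5.87/pair.
Duty = 2,869 × $5.87 = $16,841.03.
Line 3 (E-294, Pelia, 6,091 units, $1,428,887.69):
Code E-294 is under a tariff-rate quota (threshold 4,695 units). In-quota: 4,695 units at 8%; over-quota: 1,396 units at 23.5%.
Pro-rata value split: in-quota = $1,428,887.69 × 4,695/6,091 = $1,101,400.05; over-quota = $1,428,887.69 − $1,101,400.05 = $327,487.64.
In-quota duty = $1,101,400.05 × 8% = $88,112.00. Over-quota duty = $327,487.64 × 23.5% = $76,959.60.
Line duty = $88,112.00 + $76,959.60 = $165,071.60.
Total = $7,740.80 + $16,841.03 + $165,071.60 = $189,653.43.

$189,653.43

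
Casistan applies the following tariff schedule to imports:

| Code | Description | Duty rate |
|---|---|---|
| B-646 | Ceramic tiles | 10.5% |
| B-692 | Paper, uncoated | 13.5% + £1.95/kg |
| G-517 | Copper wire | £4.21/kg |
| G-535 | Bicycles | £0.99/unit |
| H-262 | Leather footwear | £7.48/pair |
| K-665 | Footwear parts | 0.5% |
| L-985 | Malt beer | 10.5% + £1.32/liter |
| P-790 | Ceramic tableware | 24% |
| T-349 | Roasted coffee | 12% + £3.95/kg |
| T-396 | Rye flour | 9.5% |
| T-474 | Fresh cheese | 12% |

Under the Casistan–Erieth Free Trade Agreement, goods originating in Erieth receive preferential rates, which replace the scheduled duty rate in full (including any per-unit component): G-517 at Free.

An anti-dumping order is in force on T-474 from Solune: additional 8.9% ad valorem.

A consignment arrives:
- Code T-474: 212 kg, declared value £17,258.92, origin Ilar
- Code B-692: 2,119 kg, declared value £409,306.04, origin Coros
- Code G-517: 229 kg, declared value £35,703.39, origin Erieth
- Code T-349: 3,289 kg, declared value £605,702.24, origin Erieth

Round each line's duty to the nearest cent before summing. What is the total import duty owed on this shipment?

£147,135.26

Line 1 (T-474, Ilar, 212 kg, £17,258.92):
Base rate for T-474 is 12%.
The additional-duty order on T-474 targets Solune, not Ilar; it does not apply.
Duty = £17,258.92 × 12% = £2,071.07.
Line 2 (B-692, Coros, 2,119 kg, £409,306.04):
Base rate for B-692 is 13.5% + £1.95/kg.
Duty = £409,306.04 × 13.5% + 2,119 × £1.95 = £59,388.37.
Line 3 (G-517, Erieth, 229 kg, £35,703.39):
Base rate for G-517 is £4.21/kg.
Origin Erieth qualifies under the Casistan–Erieth agreement and G-517 is covered: preferential rate Free applies instead.
Duty = £35,703.39 × 0% = £0.00.
Line 4 (T-349, Erieth, 3,289 kg, £605,702.24):
Base rate for T-349 is 12% + £3.95/kg.
Origin Erieth is the FTA partner but T-349 is not on the preference list; base rate stands.
Duty = £605,702.24 × 12% + 3,289 × £3.95 = £85,675.82.
Total = £2,071.07 + £59,388.37 + £0.00 + £85,675.82 = £147,135.26.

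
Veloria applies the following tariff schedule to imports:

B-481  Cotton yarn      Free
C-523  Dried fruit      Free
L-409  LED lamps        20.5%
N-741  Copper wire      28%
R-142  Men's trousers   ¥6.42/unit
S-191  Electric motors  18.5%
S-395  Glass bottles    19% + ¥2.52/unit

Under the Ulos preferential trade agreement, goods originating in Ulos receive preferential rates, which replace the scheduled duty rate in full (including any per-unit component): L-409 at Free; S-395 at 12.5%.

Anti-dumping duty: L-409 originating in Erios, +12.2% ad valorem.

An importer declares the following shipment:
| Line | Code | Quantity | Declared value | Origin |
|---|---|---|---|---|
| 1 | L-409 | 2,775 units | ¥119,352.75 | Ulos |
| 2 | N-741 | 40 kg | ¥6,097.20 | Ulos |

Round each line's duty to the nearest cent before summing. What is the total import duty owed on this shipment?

¥1,707.22

Line 1 (L-409, Ulos, 2,775 units, ¥119,352.75):
Base rate for L-409 is 20.5%.
Origin Ulos qualifies under the Veloria–Ulos agreement and L-409 is covered: preferential rate Free applies instead.
The additional-duty order on L-409 targets Erios, not Ulos; it does not apply.
Duty = ¥119,352.75 × 0% = ¥0.00.
Line 2 (N-741, Ulos, 40 kg, ¥6,097.20):
Base rate for N-741 is 28%.
Origin Ulos is the FTA partner but N-741 is not on the preference list; base rate stands.
Duty = ¥6,097.20 × 28% = ¥1,707.22.
Total = ¥0.00 + ¥1,707.22 = ¥1,707.22.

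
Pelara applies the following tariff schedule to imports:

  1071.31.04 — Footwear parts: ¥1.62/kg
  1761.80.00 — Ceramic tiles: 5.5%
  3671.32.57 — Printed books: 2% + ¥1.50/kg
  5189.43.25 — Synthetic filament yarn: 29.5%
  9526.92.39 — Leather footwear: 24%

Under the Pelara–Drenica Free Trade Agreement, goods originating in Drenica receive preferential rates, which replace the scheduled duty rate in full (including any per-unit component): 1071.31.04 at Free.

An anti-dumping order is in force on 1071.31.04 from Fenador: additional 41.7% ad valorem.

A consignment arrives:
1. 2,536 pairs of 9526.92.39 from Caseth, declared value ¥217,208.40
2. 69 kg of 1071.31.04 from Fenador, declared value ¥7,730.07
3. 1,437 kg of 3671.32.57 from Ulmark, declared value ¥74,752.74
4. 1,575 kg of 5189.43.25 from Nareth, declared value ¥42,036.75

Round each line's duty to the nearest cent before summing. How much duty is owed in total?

Line 1 (9526.92.39, Caseth, 2,536 pairs, ¥217,208.40):
Base rate for 9526.92.39 is 24%.
Duty = ¥217,208.40 × 24% = ¥52,130.02.
Line 2 (1071.31.04, Fenador, 69 kg, ¥7,730.07):
Base rate for 1071.31.04 is ¥1.62/kg.
1071.31.04 has an FTA preferential rate, but origin Fenador is not Drenica; base rate stands.
Additional duty on 1071.31.04 from Fenador: +41.7% ad valorem. Applied ad valorem rate = 41.7%.
Duty = ¥7,730.07 × 41.7% + 69 × ¥1.62 = ¥3,335.22.
Line 3 (3671.32.57, Ulmark, 1,437 kg, ¥74,752.74):
Base rate for 3671.32.57 is 2% + ¥1.50/kg.
Duty = ¥74,752.74 × 2% + 1,437 × ¥1.50 = ¥3,650.55.
Line 4 (5189.43.25, Nareth, 1,575 kg, ¥42,036.75):
Base rate for 5189.43.25 is 29.5%.
Duty = ¥42,036.75 × 29.5% = ¥12,400.84.
Total = ¥52,130.02 + ¥3,335.22 + ¥3,650.55 + ¥12,400.84 = ¥71,516.63.

¥71,516.63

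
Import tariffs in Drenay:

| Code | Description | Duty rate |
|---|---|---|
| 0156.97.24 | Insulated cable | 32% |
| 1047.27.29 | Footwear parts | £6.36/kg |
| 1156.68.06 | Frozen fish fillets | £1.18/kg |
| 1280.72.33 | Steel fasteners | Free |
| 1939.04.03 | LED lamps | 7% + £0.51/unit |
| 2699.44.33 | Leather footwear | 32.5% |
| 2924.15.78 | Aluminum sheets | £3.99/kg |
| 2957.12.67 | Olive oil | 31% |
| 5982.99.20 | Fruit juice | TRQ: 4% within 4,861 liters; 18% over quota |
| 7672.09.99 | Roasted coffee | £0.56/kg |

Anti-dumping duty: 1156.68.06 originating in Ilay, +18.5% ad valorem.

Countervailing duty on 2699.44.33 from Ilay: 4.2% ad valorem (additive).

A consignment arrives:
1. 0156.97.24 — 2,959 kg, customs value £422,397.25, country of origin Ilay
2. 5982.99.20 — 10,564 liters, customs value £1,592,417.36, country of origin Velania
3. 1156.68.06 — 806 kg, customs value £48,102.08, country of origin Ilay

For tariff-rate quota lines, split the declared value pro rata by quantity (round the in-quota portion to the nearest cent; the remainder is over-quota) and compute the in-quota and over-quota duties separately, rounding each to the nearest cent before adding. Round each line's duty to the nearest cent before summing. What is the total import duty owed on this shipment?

£329,067.61

Line 1 (0156.97.24, Ilay, 2,959 kg, £422,397.25):
Base rate for 0156.97.24 is 32%.
Duty = £422,397.25 × 32% = £135,167.12.
Line 2 (5982.99.20, Velania, 10,564 liters, £1,592,417.36):
Code 5982.99.20 is under a tariff-rate quota (threshold 4,861 liters). In-quota: 4,861 liters at 4%; over-quota: 5,703 liters at 18%.
Pro-rata value split: in-quota = £1,592,417.36 × 4,861/10,564 = £732,747.14; over-quota = £1,592,417.36 − £732,747.14 = £859,670.22.
In-quota duty = £732,747.14 × 4% = £29,309.89. Over-quota duty = £859,670.22 × 18% = £154,740.64.
Line duty = £29,309.89 + £154,740.64 = £184,050.53.
Line 3 (1156.68.06, Ilay, 806 kg, £48,102.08):
Base rate for 1156.68.06 is £1.18/kg.
Additional duty on 1156.68.06 from Ilay: +18.5% ad valorem. Applied ad valorem rate = 18.5%.
Duty = £48,102.08 × 18.5% + 806 × £1.18 = £9,849.96.
Total = £135,167.12 + £184,050.53 + £9,849.96 = £329,067.61.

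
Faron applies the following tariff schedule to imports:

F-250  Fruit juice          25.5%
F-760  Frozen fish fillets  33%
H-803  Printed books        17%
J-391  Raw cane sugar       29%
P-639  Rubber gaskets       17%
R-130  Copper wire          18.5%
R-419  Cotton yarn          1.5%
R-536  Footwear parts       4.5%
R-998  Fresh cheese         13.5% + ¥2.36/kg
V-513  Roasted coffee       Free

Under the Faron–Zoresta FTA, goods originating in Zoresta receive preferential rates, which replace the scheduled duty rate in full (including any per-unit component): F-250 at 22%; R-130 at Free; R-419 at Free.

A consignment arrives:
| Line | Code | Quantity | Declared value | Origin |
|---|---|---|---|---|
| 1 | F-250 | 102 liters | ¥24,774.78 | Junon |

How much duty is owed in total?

Line 1 (F-250, Junon, 102 liters, ¥24,774.78):
Base rate for F-250 is 25.5%.
F-250 has an FTA preferential rate, but origin Junon is not Zoresta; base rate stands.
Duty = ¥24,774.78 × 25.5% = ¥6,317.57.

¥6,317.57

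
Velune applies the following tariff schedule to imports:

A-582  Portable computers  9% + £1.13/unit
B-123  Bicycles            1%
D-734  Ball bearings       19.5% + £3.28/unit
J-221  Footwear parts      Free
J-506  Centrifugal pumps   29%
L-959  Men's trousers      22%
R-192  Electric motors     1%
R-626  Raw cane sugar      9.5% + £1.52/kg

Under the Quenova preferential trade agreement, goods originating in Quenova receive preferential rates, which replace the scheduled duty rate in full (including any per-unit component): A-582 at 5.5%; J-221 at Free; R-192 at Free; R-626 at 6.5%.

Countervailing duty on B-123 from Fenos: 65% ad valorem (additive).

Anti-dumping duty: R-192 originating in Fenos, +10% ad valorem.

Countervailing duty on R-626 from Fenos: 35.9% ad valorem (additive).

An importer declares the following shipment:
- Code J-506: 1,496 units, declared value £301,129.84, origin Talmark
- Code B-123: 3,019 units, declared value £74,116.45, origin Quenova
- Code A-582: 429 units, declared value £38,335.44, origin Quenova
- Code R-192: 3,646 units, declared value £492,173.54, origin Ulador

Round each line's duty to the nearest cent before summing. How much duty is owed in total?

£95,099.00

Line 1 (J-506, Talmark, 1,496 units, £301,129.84):
Base rate for J-506 is 29%.
Duty = £301,129.84 × 29% = £87,327.65.
Line 2 (B-123, Quenova, 3,019 units, £74,116.45):
Base rate for B-123 is 1%.
Origin Quenova is the FTA partner but B-123 is not on the preference list; base rate stands.
The additional-duty order on B-123 targets Fenos, not Quenova; it does not apply.
Duty = £74,116.45 × 1% = £741.16.
Line 3 (A-582, Quenova, 429 units, £38,335.44):
Base rate for A-582 is 9% + £1.13/unit.
Origin Quenova qualifies under the Velune–Quenova agreement and A-582 is covered: preferential rate 5.5% applies instead.
Duty = £38,335.44 × 5.5% = £2,108.45.
Line 4 (R-192, Ulador, 3,646 units, £492,173.54):
Base rate for R-192 is 1%.
R-192 has an FTA preferential rate, but origin Ulador is not Quenova; base rate stands.
The additional-duty order on R-192 targets Fenos, not Ulador; it does not apply.
Duty = £492,173.54 × 1% = £4,921.74.
Total = £87,327.65 + £741.16 + £2,108.45 + £4,921.74 = £95,099.00.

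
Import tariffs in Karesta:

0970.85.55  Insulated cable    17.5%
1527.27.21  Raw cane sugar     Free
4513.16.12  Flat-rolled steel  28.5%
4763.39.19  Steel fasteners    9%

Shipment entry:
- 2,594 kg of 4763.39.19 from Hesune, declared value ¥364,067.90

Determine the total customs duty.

¥32,766.11

Line 1 (4763.39.19, Hesune, 2,594 kg, ¥364,067.90):
Base rate for 4763.39.19 is 9%.
Duty = ¥364,067.90 × 9% = ¥32,766.11.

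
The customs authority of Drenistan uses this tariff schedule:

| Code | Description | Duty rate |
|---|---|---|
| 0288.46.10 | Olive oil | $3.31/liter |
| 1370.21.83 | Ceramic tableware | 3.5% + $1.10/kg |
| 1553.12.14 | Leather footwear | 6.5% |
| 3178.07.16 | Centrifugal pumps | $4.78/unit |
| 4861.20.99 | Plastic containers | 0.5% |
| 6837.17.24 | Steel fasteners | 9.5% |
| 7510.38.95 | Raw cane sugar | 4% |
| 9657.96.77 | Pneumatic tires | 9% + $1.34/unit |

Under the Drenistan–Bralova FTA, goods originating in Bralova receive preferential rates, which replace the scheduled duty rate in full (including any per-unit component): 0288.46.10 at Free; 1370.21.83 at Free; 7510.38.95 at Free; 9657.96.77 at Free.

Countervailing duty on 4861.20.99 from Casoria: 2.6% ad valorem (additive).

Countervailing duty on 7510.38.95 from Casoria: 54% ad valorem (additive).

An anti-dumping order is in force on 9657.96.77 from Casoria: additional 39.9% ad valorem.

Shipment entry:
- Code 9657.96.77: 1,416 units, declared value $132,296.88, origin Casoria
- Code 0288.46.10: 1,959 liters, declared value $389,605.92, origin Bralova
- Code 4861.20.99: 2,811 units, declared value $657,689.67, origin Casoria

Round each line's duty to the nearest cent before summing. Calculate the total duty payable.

Line 1 (9657.96.77, Casoria, 1,416 units, $132,296.88):
Base rate for 9657.96.77 is 9% + $1.34/unit.
9657.96.77 has an FTA preferential rate, but origin Casoria is not Bralova; base rate stands.
Additional duty on 9657.96.77 from Casoria: +39.9%. Applied ad valorem rate: 9% + 39.9% = 48.9%.
Duty = $132,296.88 × 48.9% + 1,416 × $1.34 = $66,590.61.
Line 2 (0288.46.10, Bralova, 1,959 liters, $389,605.92):
Base rate for 0288.46.10 is $3.31/liter.
Origin Bralova qualifies under the Drenistan–Bralova agreement and 0288.46.10 is covered: preferential rate Free applies instead.
Duty = $389,605.92 × 0% = $0.00.
Line 3 (4861.20.99, Casoria, 2,811 units, $657,689.67):
Base rate for 4861.20.99 is 0.5%.
Additional duty on 4861.20.99 from Casoria: +2.6%. Applied ad valorem rate: 0.5% + 2.6% = 3.1%.
Duty = $657,689.67 × 3.1% = $20,388.38.
Total = $66,590.61 + $0.00 + $20,388.38 = $86,978.99.

$86,978.99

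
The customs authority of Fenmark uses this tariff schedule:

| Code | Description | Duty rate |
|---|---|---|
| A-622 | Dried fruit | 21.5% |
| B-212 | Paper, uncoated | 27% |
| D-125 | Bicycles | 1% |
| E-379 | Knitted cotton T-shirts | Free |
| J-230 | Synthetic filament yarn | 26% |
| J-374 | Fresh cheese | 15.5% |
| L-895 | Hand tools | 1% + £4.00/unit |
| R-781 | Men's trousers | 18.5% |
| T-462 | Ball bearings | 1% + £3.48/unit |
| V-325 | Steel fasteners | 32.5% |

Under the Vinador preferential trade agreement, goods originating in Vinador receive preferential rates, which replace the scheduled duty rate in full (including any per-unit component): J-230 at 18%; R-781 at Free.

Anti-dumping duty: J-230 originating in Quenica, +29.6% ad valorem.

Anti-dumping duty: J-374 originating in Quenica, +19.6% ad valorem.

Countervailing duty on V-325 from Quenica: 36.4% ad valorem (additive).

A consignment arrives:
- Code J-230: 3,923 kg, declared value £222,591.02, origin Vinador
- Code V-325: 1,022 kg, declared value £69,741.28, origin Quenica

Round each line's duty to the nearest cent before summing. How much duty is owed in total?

£88,118.12

Line 1 (J-230, Vinador, 3,923 kg, £222,591.02):
Base rate for J-230 is 26%.
Origin Vinador qualifies under the Fenmark–Vinador agreement and J-230 is covered: preferential rate 18% applies instead.
The additional-duty order on J-230 targets Quenica, not Vinador; it does not apply.
Duty = £222,591.02 × 18% = £40,066.38.
Line 2 (V-325, Quenica, 1,022 kg, £69,741.28):
Base rate for V-325 is 32.5%.
Additional duty on V-325 from Quenica: +36.4%. Applied ad valorem rate: 32.5% + 36.4% = 68.9%.
Duty = £69,741.28 × 68.9% = £48,051.74.
Total = £40,066.38 + £48,051.74 = £88,118.12.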